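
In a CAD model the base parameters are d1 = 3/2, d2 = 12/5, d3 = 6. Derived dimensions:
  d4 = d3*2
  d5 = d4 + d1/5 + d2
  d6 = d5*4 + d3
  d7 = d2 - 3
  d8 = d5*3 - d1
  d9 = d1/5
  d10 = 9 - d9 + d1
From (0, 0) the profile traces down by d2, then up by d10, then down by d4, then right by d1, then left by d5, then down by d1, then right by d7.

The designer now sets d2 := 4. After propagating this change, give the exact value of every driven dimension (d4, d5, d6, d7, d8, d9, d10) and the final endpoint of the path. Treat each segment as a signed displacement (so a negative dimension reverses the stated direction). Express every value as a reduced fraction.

Apply edit: d2 := 4
  d4 = d3*2 = 12
  d5 = d4 + d1/5 + d2 = 163/10
  d6 = d5*4 + d3 = 356/5
  d7 = d2 - 3 = 1
  d8 = d5*3 - d1 = 237/5
  d9 = d1/5 = 3/10
  d10 = 9 - d9 + d1 = 51/5
Walk from origin (0, 0):
  seg 1: down by d2 = 4 → (0, -4)
  seg 2: up by d10 = 51/5 → (0, 31/5)
  seg 3: down by d4 = 12 → (0, -29/5)
  seg 4: right by d1 = 3/2 → (3/2, -29/5)
  seg 5: left by d5 = 163/10 → (-74/5, -29/5)
  seg 6: down by d1 = 3/2 → (-74/5, -73/10)
  seg 7: right by d7 = 1 → (-69/5, -73/10)

d4 = 12
d5 = 163/10
d6 = 356/5
d7 = 1
d8 = 237/5
d9 = 3/10
d10 = 51/5
endpoint = (-69/5, -73/10)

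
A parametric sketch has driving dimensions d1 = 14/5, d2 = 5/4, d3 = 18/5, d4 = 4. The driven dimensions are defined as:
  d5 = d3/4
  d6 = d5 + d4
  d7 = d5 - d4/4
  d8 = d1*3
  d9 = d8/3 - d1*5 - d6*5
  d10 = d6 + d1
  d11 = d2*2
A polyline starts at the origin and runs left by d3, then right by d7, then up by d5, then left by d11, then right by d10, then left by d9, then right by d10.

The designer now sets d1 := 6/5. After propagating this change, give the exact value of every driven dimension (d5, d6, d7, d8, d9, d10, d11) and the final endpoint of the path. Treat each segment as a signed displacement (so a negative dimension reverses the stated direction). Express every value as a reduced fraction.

d5 = 9/10
d6 = 49/10
d7 = -1/10
d8 = 18/5
d9 = -293/10
d10 = 61/10
d11 = 5/2
endpoint = (353/10, 9/10)

Apply edit: d1 := 6/5
  d5 = d3/4 = 9/10
  d6 = d5 + d4 = 49/10
  d7 = d5 - d4/4 = -1/10
  d8 = d1*3 = 18/5
  d9 = d8/3 - d1*5 - d6*5 = -293/10
  d10 = d6 + d1 = 61/10
  d11 = d2*2 = 5/2
Walk from origin (0, 0):
  seg 1: left by d3 = 18/5 → (-18/5, 0)
  seg 2: right by d7 = -1/10 → (-37/10, 0)
  seg 3: up by d5 = 9/10 → (-37/10, 9/10)
  seg 4: left by d11 = 5/2 → (-31/5, 9/10)
  seg 5: right by d10 = 61/10 → (-1/10, 9/10)
  seg 6: left by d9 = -293/10 → (146/5, 9/10)
  seg 7: right by d10 = 61/10 → (353/10, 9/10)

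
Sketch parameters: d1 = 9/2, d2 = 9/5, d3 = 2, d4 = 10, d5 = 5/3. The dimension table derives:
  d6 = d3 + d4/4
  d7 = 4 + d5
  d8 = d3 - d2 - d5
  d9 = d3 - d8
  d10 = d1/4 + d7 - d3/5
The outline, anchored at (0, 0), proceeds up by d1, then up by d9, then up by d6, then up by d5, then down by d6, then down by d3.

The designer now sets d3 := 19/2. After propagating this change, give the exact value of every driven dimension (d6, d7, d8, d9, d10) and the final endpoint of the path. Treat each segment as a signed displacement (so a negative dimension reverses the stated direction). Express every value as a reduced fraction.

Apply edit: d3 := 19/2
  d6 = d3 + d4/4 = 12
  d7 = 4 + d5 = 17/3
  d8 = d3 - d2 - d5 = 181/30
  d9 = d3 - d8 = 52/15
  d10 = d1/4 + d7 - d3/5 = 587/120
Walk from origin (0, 0):
  seg 1: up by d1 = 9/2 → (0, 9/2)
  seg 2: up by d9 = 52/15 → (0, 239/30)
  seg 3: up by d6 = 12 → (0, 599/30)
  seg 4: up by d5 = 5/3 → (0, 649/30)
  seg 5: down by d6 = 12 → (0, 289/30)
  seg 6: down by d3 = 19/2 → (0, 2/15)

d6 = 12
d7 = 17/3
d8 = 181/30
d9 = 52/15
d10 = 587/120
endpoint = (0, 2/15)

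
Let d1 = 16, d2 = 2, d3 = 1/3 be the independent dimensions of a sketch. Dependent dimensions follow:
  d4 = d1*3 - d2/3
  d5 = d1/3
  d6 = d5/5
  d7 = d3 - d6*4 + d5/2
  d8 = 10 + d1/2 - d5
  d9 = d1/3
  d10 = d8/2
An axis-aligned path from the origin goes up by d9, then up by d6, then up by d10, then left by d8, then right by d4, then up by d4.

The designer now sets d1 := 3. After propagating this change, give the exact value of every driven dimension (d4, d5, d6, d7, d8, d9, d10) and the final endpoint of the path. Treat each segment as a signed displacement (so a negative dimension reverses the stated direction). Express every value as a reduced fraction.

Apply edit: d1 := 3
  d4 = d1*3 - d2/3 = 25/3
  d5 = d1/3 = 1
  d6 = d5/5 = 1/5
  d7 = d3 - d6*4 + d5/2 = 1/30
  d8 = 10 + d1/2 - d5 = 21/2
  d9 = d1/3 = 1
  d10 = d8/2 = 21/4
Walk from origin (0, 0):
  seg 1: up by d9 = 1 → (0, 1)
  seg 2: up by d6 = 1/5 → (0, 6/5)
  seg 3: up by d10 = 21/4 → (0, 129/20)
  seg 4: left by d8 = 21/2 → (-21/2, 129/20)
  seg 5: right by d4 = 25/3 → (-13/6, 129/20)
  seg 6: up by d4 = 25/3 → (-13/6, 887/60)

d4 = 25/3
d5 = 1
d6 = 1/5
d7 = 1/30
d8 = 21/2
d9 = 1
d10 = 21/4
endpoint = (-13/6, 887/60)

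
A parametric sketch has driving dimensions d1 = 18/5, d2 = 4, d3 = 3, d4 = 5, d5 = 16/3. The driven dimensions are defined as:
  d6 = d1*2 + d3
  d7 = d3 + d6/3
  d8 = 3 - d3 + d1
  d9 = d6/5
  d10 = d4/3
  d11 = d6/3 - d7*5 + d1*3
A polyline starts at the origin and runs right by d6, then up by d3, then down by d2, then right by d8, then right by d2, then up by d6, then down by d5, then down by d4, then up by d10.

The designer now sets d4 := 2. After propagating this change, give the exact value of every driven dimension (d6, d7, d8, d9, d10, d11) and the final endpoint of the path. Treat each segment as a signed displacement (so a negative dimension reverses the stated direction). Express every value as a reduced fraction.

d6 = 51/5
d7 = 32/5
d8 = 18/5
d9 = 51/25
d10 = 2/3
d11 = -89/5
endpoint = (89/5, 38/15)

Apply edit: d4 := 2
  d6 = d1*2 + d3 = 51/5
  d7 = d3 + d6/3 = 32/5
  d8 = 3 - d3 + d1 = 18/5
  d9 = d6/5 = 51/25
  d10 = d4/3 = 2/3
  d11 = d6/3 - d7*5 + d1*3 = -89/5
Walk from origin (0, 0):
  seg 1: right by d6 = 51/5 → (51/5, 0)
  seg 2: up by d3 = 3 → (51/5, 3)
  seg 3: down by d2 = 4 → (51/5, -1)
  seg 4: right by d8 = 18/5 → (69/5, -1)
  seg 5: right by d2 = 4 → (89/5, -1)
  seg 6: up by d6 = 51/5 → (89/5, 46/5)
  seg 7: down by d5 = 16/3 → (89/5, 58/15)
  seg 8: down by d4 = 2 → (89/5, 28/15)
  seg 9: up by d10 = 2/3 → (89/5, 38/15)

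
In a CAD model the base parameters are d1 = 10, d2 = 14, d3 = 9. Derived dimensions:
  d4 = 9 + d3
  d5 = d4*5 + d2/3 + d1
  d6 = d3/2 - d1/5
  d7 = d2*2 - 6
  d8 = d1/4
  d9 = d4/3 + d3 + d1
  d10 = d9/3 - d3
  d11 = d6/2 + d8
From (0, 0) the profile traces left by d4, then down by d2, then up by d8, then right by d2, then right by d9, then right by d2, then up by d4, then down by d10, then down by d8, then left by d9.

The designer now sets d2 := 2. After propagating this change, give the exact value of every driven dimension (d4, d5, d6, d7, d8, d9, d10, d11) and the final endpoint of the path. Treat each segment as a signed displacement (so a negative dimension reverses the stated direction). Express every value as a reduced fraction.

d4 = 18
d5 = 302/3
d6 = 5/2
d7 = -2
d8 = 5/2
d9 = 25
d10 = -2/3
d11 = 15/4
endpoint = (-14, 50/3)

Apply edit: d2 := 2
  d4 = 9 + d3 = 18
  d5 = d4*5 + d2/3 + d1 = 302/3
  d6 = d3/2 - d1/5 = 5/2
  d7 = d2*2 - 6 = -2
  d8 = d1/4 = 5/2
  d9 = d4/3 + d3 + d1 = 25
  d10 = d9/3 - d3 = -2/3
  d11 = d6/2 + d8 = 15/4
Walk from origin (0, 0):
  seg 1: left by d4 = 18 → (-18, 0)
  seg 2: down by d2 = 2 → (-18, -2)
  seg 3: up by d8 = 5/2 → (-18, 1/2)
  seg 4: right by d2 = 2 → (-16, 1/2)
  seg 5: right by d9 = 25 → (9, 1/2)
  seg 6: right by d2 = 2 → (11, 1/2)
  seg 7: up by d4 = 18 → (11, 37/2)
  seg 8: down by d10 = -2/3 → (11, 115/6)
  seg 9: down by d8 = 5/2 → (11, 50/3)
  seg 10: left by d9 = 25 → (-14, 50/3)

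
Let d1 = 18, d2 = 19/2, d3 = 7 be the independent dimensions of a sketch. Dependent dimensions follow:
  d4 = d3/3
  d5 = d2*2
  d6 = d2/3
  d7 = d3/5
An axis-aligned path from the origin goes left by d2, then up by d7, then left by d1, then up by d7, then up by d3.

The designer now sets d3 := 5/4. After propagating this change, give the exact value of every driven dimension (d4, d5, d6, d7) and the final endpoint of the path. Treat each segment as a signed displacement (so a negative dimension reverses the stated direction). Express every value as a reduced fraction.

d4 = 5/12
d5 = 19
d6 = 19/6
d7 = 1/4
endpoint = (-55/2, 7/4)

Apply edit: d3 := 5/4
  d4 = d3/3 = 5/12
  d5 = d2*2 = 19
  d6 = d2/3 = 19/6
  d7 = d3/5 = 1/4
Walk from origin (0, 0):
  seg 1: left by d2 = 19/2 → (-19/2, 0)
  seg 2: up by d7 = 1/4 → (-19/2, 1/4)
  seg 3: left by d1 = 18 → (-55/2, 1/4)
  seg 4: up by d7 = 1/4 → (-55/2, 1/2)
  seg 5: up by d3 = 5/4 → (-55/2, 7/4)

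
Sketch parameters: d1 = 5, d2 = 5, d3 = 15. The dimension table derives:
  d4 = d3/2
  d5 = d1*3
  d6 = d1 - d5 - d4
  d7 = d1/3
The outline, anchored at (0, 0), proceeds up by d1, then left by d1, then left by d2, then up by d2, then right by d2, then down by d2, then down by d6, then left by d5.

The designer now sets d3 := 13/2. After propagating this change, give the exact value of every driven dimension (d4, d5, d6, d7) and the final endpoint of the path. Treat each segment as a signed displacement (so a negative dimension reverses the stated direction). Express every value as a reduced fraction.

Apply edit: d3 := 13/2
  d4 = d3/2 = 13/4
  d5 = d1*3 = 15
  d6 = d1 - d5 - d4 = -53/4
  d7 = d1/3 = 5/3
Walk from origin (0, 0):
  seg 1: up by d1 = 5 → (0, 5)
  seg 2: left by d1 = 5 → (-5, 5)
  seg 3: left by d2 = 5 → (-10, 5)
  seg 4: up by d2 = 5 → (-10, 10)
  seg 5: right by d2 = 5 → (-5, 10)
  seg 6: down by d2 = 5 → (-5, 5)
  seg 7: down by d6 = -53/4 → (-5, 73/4)
  seg 8: left by d5 = 15 → (-20, 73/4)

d4 = 13/4
d5 = 15
d6 = -53/4
d7 = 5/3
endpoint = (-20, 73/4)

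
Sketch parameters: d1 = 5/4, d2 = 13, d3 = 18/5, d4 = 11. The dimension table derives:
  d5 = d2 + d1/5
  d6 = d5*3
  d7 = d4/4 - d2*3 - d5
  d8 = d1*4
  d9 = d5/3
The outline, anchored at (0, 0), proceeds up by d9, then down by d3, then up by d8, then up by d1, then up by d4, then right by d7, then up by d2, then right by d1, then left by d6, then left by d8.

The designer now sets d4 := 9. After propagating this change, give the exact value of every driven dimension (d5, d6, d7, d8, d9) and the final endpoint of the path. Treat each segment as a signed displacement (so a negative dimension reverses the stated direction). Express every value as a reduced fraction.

Apply edit: d4 := 9
  d5 = d2 + d1/5 = 53/4
  d6 = d5*3 = 159/4
  d7 = d4/4 - d2*3 - d5 = -50
  d8 = d1*4 = 5
  d9 = d5/3 = 53/12
Walk from origin (0, 0):
  seg 1: up by d9 = 53/12 → (0, 53/12)
  seg 2: down by d3 = 18/5 → (0, 49/60)
  seg 3: up by d8 = 5 → (0, 349/60)
  seg 4: up by d1 = 5/4 → (0, 106/15)
  seg 5: up by d4 = 9 → (0, 241/15)
  seg 6: right by d7 = -50 → (-50, 241/15)
  seg 7: up by d2 = 13 → (-50, 436/15)
  seg 8: right by d1 = 5/4 → (-195/4, 436/15)
  seg 9: left by d6 = 159/4 → (-177/2, 436/15)
  seg 10: left by d8 = 5 → (-187/2, 436/15)

d5 = 53/4
d6 = 159/4
d7 = -50
d8 = 5
d9 = 53/12
endpoint = (-187/2, 436/15)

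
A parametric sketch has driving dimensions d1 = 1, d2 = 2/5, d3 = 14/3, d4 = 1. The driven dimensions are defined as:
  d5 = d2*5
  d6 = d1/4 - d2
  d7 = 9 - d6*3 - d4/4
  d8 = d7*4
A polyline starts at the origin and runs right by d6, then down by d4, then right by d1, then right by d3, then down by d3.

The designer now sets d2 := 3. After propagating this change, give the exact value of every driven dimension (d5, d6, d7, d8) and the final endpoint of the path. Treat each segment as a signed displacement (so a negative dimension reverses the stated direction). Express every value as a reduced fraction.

d5 = 15
d6 = -11/4
d7 = 17
d8 = 68
endpoint = (35/12, -17/3)

Apply edit: d2 := 3
  d5 = d2*5 = 15
  d6 = d1/4 - d2 = -11/4
  d7 = 9 - d6*3 - d4/4 = 17
  d8 = d7*4 = 68
Walk from origin (0, 0):
  seg 1: right by d6 = -11/4 → (-11/4, 0)
  seg 2: down by d4 = 1 → (-11/4, -1)
  seg 3: right by d1 = 1 → (-7/4, -1)
  seg 4: right by d3 = 14/3 → (35/12, -1)
  seg 5: down by d3 = 14/3 → (35/12, -17/3)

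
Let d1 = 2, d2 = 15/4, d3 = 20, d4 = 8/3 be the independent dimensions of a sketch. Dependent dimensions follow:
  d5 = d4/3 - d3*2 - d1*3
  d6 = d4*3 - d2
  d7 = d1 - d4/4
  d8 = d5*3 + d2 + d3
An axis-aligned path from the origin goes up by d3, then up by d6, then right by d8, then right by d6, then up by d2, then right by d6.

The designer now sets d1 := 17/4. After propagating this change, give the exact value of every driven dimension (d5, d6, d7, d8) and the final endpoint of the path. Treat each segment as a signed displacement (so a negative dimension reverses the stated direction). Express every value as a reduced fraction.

Apply edit: d1 := 17/4
  d5 = d4/3 - d3*2 - d1*3 = -1867/36
  d6 = d4*3 - d2 = 17/4
  d7 = d1 - d4/4 = 43/12
  d8 = d5*3 + d2 + d3 = -791/6
Walk from origin (0, 0):
  seg 1: up by d3 = 20 → (0, 20)
  seg 2: up by d6 = 17/4 → (0, 97/4)
  seg 3: right by d8 = -791/6 → (-791/6, 97/4)
  seg 4: right by d6 = 17/4 → (-1531/12, 97/4)
  seg 5: up by d2 = 15/4 → (-1531/12, 28)
  seg 6: right by d6 = 17/4 → (-370/3, 28)

d5 = -1867/36
d6 = 17/4
d7 = 43/12
d8 = -791/6
endpoint = (-370/3, 28)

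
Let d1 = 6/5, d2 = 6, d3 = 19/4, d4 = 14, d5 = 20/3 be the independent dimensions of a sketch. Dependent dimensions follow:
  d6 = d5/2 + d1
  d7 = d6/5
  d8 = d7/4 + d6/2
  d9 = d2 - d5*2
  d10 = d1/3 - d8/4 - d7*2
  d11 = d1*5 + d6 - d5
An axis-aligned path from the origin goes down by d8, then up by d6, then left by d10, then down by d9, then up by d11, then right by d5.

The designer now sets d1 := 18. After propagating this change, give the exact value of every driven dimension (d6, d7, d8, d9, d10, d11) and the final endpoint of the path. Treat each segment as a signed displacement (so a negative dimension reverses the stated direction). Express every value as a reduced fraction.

d6 = 64/3
d7 = 64/15
d8 = 176/15
d9 = -22/3
d10 = -82/15
d11 = 314/3
endpoint = (182/15, 608/5)

Apply edit: d1 := 18
  d6 = d5/2 + d1 = 64/3
  d7 = d6/5 = 64/15
  d8 = d7/4 + d6/2 = 176/15
  d9 = d2 - d5*2 = -22/3
  d10 = d1/3 - d8/4 - d7*2 = -82/15
  d11 = d1*5 + d6 - d5 = 314/3
Walk from origin (0, 0):
  seg 1: down by d8 = 176/15 → (0, -176/15)
  seg 2: up by d6 = 64/3 → (0, 48/5)
  seg 3: left by d10 = -82/15 → (82/15, 48/5)
  seg 4: down by d9 = -22/3 → (82/15, 254/15)
  seg 5: up by d11 = 314/3 → (82/15, 608/5)
  seg 6: right by d5 = 20/3 → (182/15, 608/5)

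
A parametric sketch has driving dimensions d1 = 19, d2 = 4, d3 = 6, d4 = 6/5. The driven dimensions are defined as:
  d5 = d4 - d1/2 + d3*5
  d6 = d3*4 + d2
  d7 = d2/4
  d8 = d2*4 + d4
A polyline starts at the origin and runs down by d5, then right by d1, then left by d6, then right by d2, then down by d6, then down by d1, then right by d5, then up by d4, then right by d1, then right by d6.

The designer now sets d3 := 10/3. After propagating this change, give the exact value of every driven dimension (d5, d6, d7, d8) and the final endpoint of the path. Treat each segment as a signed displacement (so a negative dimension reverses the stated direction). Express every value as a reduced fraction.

d5 = 251/30
d6 = 52/3
d7 = 1
d8 = 86/5
endpoint = (1511/30, -87/2)

Apply edit: d3 := 10/3
  d5 = d4 - d1/2 + d3*5 = 251/30
  d6 = d3*4 + d2 = 52/3
  d7 = d2/4 = 1
  d8 = d2*4 + d4 = 86/5
Walk from origin (0, 0):
  seg 1: down by d5 = 251/30 → (0, -251/30)
  seg 2: right by d1 = 19 → (19, -251/30)
  seg 3: left by d6 = 52/3 → (5/3, -251/30)
  seg 4: right by d2 = 4 → (17/3, -251/30)
  seg 5: down by d6 = 52/3 → (17/3, -257/10)
  seg 6: down by d1 = 19 → (17/3, -447/10)
  seg 7: right by d5 = 251/30 → (421/30, -447/10)
  seg 8: up by d4 = 6/5 → (421/30, -87/2)
  seg 9: right by d1 = 19 → (991/30, -87/2)
  seg 10: right by d6 = 52/3 → (1511/30, -87/2)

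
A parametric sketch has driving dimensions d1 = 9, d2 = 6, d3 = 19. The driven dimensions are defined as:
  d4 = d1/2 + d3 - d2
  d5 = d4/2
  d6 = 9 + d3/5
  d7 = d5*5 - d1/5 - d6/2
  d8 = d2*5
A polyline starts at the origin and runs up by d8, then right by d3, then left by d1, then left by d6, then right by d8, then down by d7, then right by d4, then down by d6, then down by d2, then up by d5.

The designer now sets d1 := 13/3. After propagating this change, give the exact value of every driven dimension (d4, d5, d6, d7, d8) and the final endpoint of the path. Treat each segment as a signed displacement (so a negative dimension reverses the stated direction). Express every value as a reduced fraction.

d4 = 91/6
d5 = 91/12
d6 = 64/5
d7 = 613/20
d8 = 30
endpoint = (1411/30, -178/15)

Apply edit: d1 := 13/3
  d4 = d1/2 + d3 - d2 = 91/6
  d5 = d4/2 = 91/12
  d6 = 9 + d3/5 = 64/5
  d7 = d5*5 - d1/5 - d6/2 = 613/20
  d8 = d2*5 = 30
Walk from origin (0, 0):
  seg 1: up by d8 = 30 → (0, 30)
  seg 2: right by d3 = 19 → (19, 30)
  seg 3: left by d1 = 13/3 → (44/3, 30)
  seg 4: left by d6 = 64/5 → (28/15, 30)
  seg 5: right by d8 = 30 → (478/15, 30)
  seg 6: down by d7 = 613/20 → (478/15, -13/20)
  seg 7: right by d4 = 91/6 → (1411/30, -13/20)
  seg 8: down by d6 = 64/5 → (1411/30, -269/20)
  seg 9: down by d2 = 6 → (1411/30, -389/20)
  seg 10: up by d5 = 91/12 → (1411/30, -178/15)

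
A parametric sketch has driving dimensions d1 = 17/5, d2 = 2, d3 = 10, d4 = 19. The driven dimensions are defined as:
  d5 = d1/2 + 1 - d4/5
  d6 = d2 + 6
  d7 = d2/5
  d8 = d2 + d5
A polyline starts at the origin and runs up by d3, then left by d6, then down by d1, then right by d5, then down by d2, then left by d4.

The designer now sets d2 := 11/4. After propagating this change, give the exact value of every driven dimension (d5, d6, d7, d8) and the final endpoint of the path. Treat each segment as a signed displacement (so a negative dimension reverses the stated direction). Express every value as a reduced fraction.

Apply edit: d2 := 11/4
  d5 = d1/2 + 1 - d4/5 = -11/10
  d6 = d2 + 6 = 35/4
  d7 = d2/5 = 11/20
  d8 = d2 + d5 = 33/20
Walk from origin (0, 0):
  seg 1: up by d3 = 10 → (0, 10)
  seg 2: left by d6 = 35/4 → (-35/4, 10)
  seg 3: down by d1 = 17/5 → (-35/4, 33/5)
  seg 4: right by d5 = -11/10 → (-197/20, 33/5)
  seg 5: down by d2 = 11/4 → (-197/20, 77/20)
  seg 6: left by d4 = 19 → (-577/20, 77/20)

d5 = -11/10
d6 = 35/4
d7 = 11/20
d8 = 33/20
endpoint = (-577/20, 77/20)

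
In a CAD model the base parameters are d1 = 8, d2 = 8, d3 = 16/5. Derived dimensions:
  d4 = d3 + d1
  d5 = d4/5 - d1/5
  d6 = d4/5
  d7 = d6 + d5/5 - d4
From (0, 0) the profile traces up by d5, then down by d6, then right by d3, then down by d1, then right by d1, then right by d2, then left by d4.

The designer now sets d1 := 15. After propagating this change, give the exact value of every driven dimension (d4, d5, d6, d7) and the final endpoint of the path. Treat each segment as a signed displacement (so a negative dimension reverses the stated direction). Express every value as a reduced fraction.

Apply edit: d1 := 15
  d4 = d3 + d1 = 91/5
  d5 = d4/5 - d1/5 = 16/25
  d6 = d4/5 = 91/25
  d7 = d6 + d5/5 - d4 = -1804/125
Walk from origin (0, 0):
  seg 1: up by d5 = 16/25 → (0, 16/25)
  seg 2: down by d6 = 91/25 → (0, -3)
  seg 3: right by d3 = 16/5 → (16/5, -3)
  seg 4: down by d1 = 15 → (16/5, -18)
  seg 5: right by d1 = 15 → (91/5, -18)
  seg 6: right by d2 = 8 → (131/5, -18)
  seg 7: left by d4 = 91/5 → (8, -18)

d4 = 91/5
d5 = 16/25
d6 = 91/25
d7 = -1804/125
endpoint = (8, -18)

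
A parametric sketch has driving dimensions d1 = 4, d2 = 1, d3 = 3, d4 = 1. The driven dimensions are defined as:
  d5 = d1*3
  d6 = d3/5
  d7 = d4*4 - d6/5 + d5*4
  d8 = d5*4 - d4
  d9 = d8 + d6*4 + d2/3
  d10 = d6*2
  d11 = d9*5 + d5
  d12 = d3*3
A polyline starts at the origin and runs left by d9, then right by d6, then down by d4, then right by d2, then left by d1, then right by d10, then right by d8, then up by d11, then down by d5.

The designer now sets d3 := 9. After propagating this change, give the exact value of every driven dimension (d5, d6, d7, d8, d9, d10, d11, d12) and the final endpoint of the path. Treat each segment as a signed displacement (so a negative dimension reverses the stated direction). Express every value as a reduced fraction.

Apply edit: d3 := 9
  d5 = d1*3 = 12
  d6 = d3/5 = 9/5
  d7 = d4*4 - d6/5 + d5*4 = 1291/25
  d8 = d5*4 - d4 = 47
  d9 = d8 + d6*4 + d2/3 = 818/15
  d10 = d6*2 = 18/5
  d11 = d9*5 + d5 = 854/3
  d12 = d3*3 = 27
Walk from origin (0, 0):
  seg 1: left by d9 = 818/15 → (-818/15, 0)
  seg 2: right by d6 = 9/5 → (-791/15, 0)
  seg 3: down by d4 = 1 → (-791/15, -1)
  seg 4: right by d2 = 1 → (-776/15, -1)
  seg 5: left by d1 = 4 → (-836/15, -1)
  seg 6: right by d10 = 18/5 → (-782/15, -1)
  seg 7: right by d8 = 47 → (-77/15, -1)
  seg 8: up by d11 = 854/3 → (-77/15, 851/3)
  seg 9: down by d5 = 12 → (-77/15, 815/3)

d5 = 12
d6 = 9/5
d7 = 1291/25
d8 = 47
d9 = 818/15
d10 = 18/5
d11 = 854/3
d12 = 27
endpoint = (-77/15, 815/3)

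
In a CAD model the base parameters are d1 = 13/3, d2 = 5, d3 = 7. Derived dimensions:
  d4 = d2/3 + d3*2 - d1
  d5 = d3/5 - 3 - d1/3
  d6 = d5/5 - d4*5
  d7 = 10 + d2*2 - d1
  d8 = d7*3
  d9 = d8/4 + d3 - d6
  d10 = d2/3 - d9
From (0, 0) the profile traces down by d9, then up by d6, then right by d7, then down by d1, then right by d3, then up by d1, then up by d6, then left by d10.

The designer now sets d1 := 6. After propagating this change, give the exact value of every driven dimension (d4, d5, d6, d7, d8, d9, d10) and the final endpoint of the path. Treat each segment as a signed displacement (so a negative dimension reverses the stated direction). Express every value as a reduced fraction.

d4 = 29/3
d5 = -18/5
d6 = -3679/75
d7 = 14
d8 = 42
d9 = 9983/150
d10 = -9733/150
endpoint = (12883/150, -8233/50)

Apply edit: d1 := 6
  d4 = d2/3 + d3*2 - d1 = 29/3
  d5 = d3/5 - 3 - d1/3 = -18/5
  d6 = d5/5 - d4*5 = -3679/75
  d7 = 10 + d2*2 - d1 = 14
  d8 = d7*3 = 42
  d9 = d8/4 + d3 - d6 = 9983/150
  d10 = d2/3 - d9 = -9733/150
Walk from origin (0, 0):
  seg 1: down by d9 = 9983/150 → (0, -9983/150)
  seg 2: up by d6 = -3679/75 → (0, -17341/150)
  seg 3: right by d7 = 14 → (14, -17341/150)
  seg 4: down by d1 = 6 → (14, -18241/150)
  seg 5: right by d3 = 7 → (21, -18241/150)
  seg 6: up by d1 = 6 → (21, -17341/150)
  seg 7: up by d6 = -3679/75 → (21, -8233/50)
  seg 8: left by d10 = -9733/150 → (12883/150, -8233/50)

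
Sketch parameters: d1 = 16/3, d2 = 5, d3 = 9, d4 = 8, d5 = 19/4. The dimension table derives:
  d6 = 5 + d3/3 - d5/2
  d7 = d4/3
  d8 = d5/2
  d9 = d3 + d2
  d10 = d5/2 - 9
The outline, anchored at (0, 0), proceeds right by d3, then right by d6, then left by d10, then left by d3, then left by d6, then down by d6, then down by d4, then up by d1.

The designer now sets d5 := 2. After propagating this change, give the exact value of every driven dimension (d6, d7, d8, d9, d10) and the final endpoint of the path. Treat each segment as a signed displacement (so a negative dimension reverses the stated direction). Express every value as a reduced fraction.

Apply edit: d5 := 2
  d6 = 5 + d3/3 - d5/2 = 7
  d7 = d4/3 = 8/3
  d8 = d5/2 = 1
  d9 = d3 + d2 = 14
  d10 = d5/2 - 9 = -8
Walk from origin (0, 0):
  seg 1: right by d3 = 9 → (9, 0)
  seg 2: right by d6 = 7 → (16, 0)
  seg 3: left by d10 = -8 → (24, 0)
  seg 4: left by d3 = 9 → (15, 0)
  seg 5: left by d6 = 7 → (8, 0)
  seg 6: down by d6 = 7 → (8, -7)
  seg 7: down by d4 = 8 → (8, -15)
  seg 8: up by d1 = 16/3 → (8, -29/3)

d6 = 7
d7 = 8/3
d8 = 1
d9 = 14
d10 = -8
endpoint = (8, -29/3)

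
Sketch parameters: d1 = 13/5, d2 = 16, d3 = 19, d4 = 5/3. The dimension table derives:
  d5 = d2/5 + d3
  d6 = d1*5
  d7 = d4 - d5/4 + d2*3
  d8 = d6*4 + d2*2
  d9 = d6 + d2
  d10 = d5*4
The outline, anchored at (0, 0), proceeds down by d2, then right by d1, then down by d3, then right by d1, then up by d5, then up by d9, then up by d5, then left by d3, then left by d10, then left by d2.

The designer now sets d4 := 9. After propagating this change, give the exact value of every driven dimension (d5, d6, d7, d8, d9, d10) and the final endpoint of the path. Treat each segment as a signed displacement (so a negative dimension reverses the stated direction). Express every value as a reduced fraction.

d5 = 111/5
d6 = 13
d7 = 1029/20
d8 = 84
d9 = 29
d10 = 444/5
endpoint = (-593/5, 192/5)

Apply edit: d4 := 9
  d5 = d2/5 + d3 = 111/5
  d6 = d1*5 = 13
  d7 = d4 - d5/4 + d2*3 = 1029/20
  d8 = d6*4 + d2*2 = 84
  d9 = d6 + d2 = 29
  d10 = d5*4 = 444/5
Walk from origin (0, 0):
  seg 1: down by d2 = 16 → (0, -16)
  seg 2: right by d1 = 13/5 → (13/5, -16)
  seg 3: down by d3 = 19 → (13/5, -35)
  seg 4: right by d1 = 13/5 → (26/5, -35)
  seg 5: up by d5 = 111/5 → (26/5, -64/5)
  seg 6: up by d9 = 29 → (26/5, 81/5)
  seg 7: up by d5 = 111/5 → (26/5, 192/5)
  seg 8: left by d3 = 19 → (-69/5, 192/5)
  seg 9: left by d10 = 444/5 → (-513/5, 192/5)
  seg 10: left by d2 = 16 → (-593/5, 192/5)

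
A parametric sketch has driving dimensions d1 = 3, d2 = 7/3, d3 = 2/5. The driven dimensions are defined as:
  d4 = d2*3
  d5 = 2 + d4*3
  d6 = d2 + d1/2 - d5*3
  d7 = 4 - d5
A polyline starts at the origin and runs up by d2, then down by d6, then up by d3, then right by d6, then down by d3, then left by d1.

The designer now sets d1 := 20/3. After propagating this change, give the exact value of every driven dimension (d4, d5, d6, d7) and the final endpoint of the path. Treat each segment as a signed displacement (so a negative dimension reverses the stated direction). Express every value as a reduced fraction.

d4 = 7
d5 = 23
d6 = -190/3
d7 = -19
endpoint = (-70, 197/3)

Apply edit: d1 := 20/3
  d4 = d2*3 = 7
  d5 = 2 + d4*3 = 23
  d6 = d2 + d1/2 - d5*3 = -190/3
  d7 = 4 - d5 = -19
Walk from origin (0, 0):
  seg 1: up by d2 = 7/3 → (0, 7/3)
  seg 2: down by d6 = -190/3 → (0, 197/3)
  seg 3: up by d3 = 2/5 → (0, 991/15)
  seg 4: right by d6 = -190/3 → (-190/3, 991/15)
  seg 5: down by d3 = 2/5 → (-190/3, 197/3)
  seg 6: left by d1 = 20/3 → (-70, 197/3)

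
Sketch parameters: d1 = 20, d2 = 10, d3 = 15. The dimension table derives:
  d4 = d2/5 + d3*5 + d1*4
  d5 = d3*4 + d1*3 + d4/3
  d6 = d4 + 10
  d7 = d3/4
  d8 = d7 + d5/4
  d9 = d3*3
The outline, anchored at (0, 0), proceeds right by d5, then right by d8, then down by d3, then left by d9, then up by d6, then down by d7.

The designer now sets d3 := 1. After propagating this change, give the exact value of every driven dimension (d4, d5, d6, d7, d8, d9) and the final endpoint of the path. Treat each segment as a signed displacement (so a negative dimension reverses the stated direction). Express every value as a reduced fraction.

d4 = 87
d5 = 93
d6 = 97
d7 = 1/4
d8 = 47/2
d9 = 3
endpoint = (227/2, 383/4)

Apply edit: d3 := 1
  d4 = d2/5 + d3*5 + d1*4 = 87
  d5 = d3*4 + d1*3 + d4/3 = 93
  d6 = d4 + 10 = 97
  d7 = d3/4 = 1/4
  d8 = d7 + d5/4 = 47/2
  d9 = d3*3 = 3
Walk from origin (0, 0):
  seg 1: right by d5 = 93 → (93, 0)
  seg 2: right by d8 = 47/2 → (233/2, 0)
  seg 3: down by d3 = 1 → (233/2, -1)
  seg 4: left by d9 = 3 → (227/2, -1)
  seg 5: up by d6 = 97 → (227/2, 96)
  seg 6: down by d7 = 1/4 → (227/2, 383/4)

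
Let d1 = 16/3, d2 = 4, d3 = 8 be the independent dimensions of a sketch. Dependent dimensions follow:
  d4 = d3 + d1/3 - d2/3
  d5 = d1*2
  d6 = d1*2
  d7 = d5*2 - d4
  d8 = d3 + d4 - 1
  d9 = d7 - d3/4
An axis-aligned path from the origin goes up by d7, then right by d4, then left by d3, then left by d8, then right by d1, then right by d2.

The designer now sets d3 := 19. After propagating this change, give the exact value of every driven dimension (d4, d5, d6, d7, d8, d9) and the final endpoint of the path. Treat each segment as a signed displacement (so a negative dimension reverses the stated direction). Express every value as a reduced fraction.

d4 = 175/9
d5 = 32/3
d6 = 32/3
d7 = 17/9
d8 = 337/9
d9 = -103/36
endpoint = (-83/3, 17/9)

Apply edit: d3 := 19
  d4 = d3 + d1/3 - d2/3 = 175/9
  d5 = d1*2 = 32/3
  d6 = d1*2 = 32/3
  d7 = d5*2 - d4 = 17/9
  d8 = d3 + d4 - 1 = 337/9
  d9 = d7 - d3/4 = -103/36
Walk from origin (0, 0):
  seg 1: up by d7 = 17/9 → (0, 17/9)
  seg 2: right by d4 = 175/9 → (175/9, 17/9)
  seg 3: left by d3 = 19 → (4/9, 17/9)
  seg 4: left by d8 = 337/9 → (-37, 17/9)
  seg 5: right by d1 = 16/3 → (-95/3, 17/9)
  seg 6: right by d2 = 4 → (-83/3, 17/9)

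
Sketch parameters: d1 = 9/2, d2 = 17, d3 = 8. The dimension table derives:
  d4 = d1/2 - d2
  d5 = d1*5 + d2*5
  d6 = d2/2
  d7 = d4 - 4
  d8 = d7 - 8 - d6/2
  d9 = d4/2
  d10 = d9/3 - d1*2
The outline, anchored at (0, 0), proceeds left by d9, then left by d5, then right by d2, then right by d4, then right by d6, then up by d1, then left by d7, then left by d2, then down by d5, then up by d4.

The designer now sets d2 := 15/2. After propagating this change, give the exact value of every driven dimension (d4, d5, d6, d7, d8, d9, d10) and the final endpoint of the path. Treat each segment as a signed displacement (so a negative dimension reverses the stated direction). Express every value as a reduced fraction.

d4 = -21/4
d5 = 60
d6 = 15/4
d7 = -37/4
d8 = -153/8
d9 = -21/8
d10 = -79/8
endpoint = (-397/8, -243/4)

Apply edit: d2 := 15/2
  d4 = d1/2 - d2 = -21/4
  d5 = d1*5 + d2*5 = 60
  d6 = d2/2 = 15/4
  d7 = d4 - 4 = -37/4
  d8 = d7 - 8 - d6/2 = -153/8
  d9 = d4/2 = -21/8
  d10 = d9/3 - d1*2 = -79/8
Walk from origin (0, 0):
  seg 1: left by d9 = -21/8 → (21/8, 0)
  seg 2: left by d5 = 60 → (-459/8, 0)
  seg 3: right by d2 = 15/2 → (-399/8, 0)
  seg 4: right by d4 = -21/4 → (-441/8, 0)
  seg 5: right by d6 = 15/4 → (-411/8, 0)
  seg 6: up by d1 = 9/2 → (-411/8, 9/2)
  seg 7: left by d7 = -37/4 → (-337/8, 9/2)
  seg 8: left by d2 = 15/2 → (-397/8, 9/2)
  seg 9: down by d5 = 60 → (-397/8, -111/2)
  seg 10: up by d4 = -21/4 → (-397/8, -243/4)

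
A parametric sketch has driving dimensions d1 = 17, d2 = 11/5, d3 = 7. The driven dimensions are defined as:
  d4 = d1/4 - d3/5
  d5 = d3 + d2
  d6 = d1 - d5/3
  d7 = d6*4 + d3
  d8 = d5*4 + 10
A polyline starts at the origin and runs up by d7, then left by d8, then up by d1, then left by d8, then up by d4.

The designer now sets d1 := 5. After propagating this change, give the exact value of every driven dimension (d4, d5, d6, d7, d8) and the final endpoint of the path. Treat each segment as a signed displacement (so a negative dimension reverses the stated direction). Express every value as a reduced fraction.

Apply edit: d1 := 5
  d4 = d1/4 - d3/5 = -3/20
  d5 = d3 + d2 = 46/5
  d6 = d1 - d5/3 = 29/15
  d7 = d6*4 + d3 = 221/15
  d8 = d5*4 + 10 = 234/5
Walk from origin (0, 0):
  seg 1: up by d7 = 221/15 → (0, 221/15)
  seg 2: left by d8 = 234/5 → (-234/5, 221/15)
  seg 3: up by d1 = 5 → (-234/5, 296/15)
  seg 4: left by d8 = 234/5 → (-468/5, 296/15)
  seg 5: up by d4 = -3/20 → (-468/5, 235/12)

d4 = -3/20
d5 = 46/5
d6 = 29/15
d7 = 221/15
d8 = 234/5
endpoint = (-468/5, 235/12)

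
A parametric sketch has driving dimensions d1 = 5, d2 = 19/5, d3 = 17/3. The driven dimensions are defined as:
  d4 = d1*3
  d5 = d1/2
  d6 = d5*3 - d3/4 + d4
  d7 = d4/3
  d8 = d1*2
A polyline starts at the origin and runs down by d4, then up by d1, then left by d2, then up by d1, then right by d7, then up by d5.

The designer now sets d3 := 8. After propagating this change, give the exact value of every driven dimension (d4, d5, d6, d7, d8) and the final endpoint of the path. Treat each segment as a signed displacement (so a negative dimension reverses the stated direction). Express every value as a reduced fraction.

Apply edit: d3 := 8
  d4 = d1*3 = 15
  d5 = d1/2 = 5/2
  d6 = d5*3 - d3/4 + d4 = 41/2
  d7 = d4/3 = 5
  d8 = d1*2 = 10
Walk from origin (0, 0):
  seg 1: down by d4 = 15 → (0, -15)
  seg 2: up by d1 = 5 → (0, -10)
  seg 3: left by d2 = 19/5 → (-19/5, -10)
  seg 4: up by d1 = 5 → (-19/5, -5)
  seg 5: right by d7 = 5 → (6/5, -5)
  seg 6: up by d5 = 5/2 → (6/5, -5/2)

d4 = 15
d5 = 5/2
d6 = 41/2
d7 = 5
d8 = 10
endpoint = (6/5, -5/2)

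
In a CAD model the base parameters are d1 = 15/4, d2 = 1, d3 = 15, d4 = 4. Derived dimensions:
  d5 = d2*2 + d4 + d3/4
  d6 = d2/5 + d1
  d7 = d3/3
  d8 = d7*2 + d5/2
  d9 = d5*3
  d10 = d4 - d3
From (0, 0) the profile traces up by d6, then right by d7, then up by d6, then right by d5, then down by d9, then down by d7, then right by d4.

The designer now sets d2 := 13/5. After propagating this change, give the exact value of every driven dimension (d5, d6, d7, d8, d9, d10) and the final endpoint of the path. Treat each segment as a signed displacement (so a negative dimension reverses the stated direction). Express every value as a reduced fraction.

d5 = 259/20
d6 = 427/100
d7 = 5
d8 = 659/40
d9 = 777/20
d10 = -11
endpoint = (439/20, -3531/100)

Apply edit: d2 := 13/5
  d5 = d2*2 + d4 + d3/4 = 259/20
  d6 = d2/5 + d1 = 427/100
  d7 = d3/3 = 5
  d8 = d7*2 + d5/2 = 659/40
  d9 = d5*3 = 777/20
  d10 = d4 - d3 = -11
Walk from origin (0, 0):
  seg 1: up by d6 = 427/100 → (0, 427/100)
  seg 2: right by d7 = 5 → (5, 427/100)
  seg 3: up by d6 = 427/100 → (5, 427/50)
  seg 4: right by d5 = 259/20 → (359/20, 427/50)
  seg 5: down by d9 = 777/20 → (359/20, -3031/100)
  seg 6: down by d7 = 5 → (359/20, -3531/100)
  seg 7: right by d4 = 4 → (439/20, -3531/100)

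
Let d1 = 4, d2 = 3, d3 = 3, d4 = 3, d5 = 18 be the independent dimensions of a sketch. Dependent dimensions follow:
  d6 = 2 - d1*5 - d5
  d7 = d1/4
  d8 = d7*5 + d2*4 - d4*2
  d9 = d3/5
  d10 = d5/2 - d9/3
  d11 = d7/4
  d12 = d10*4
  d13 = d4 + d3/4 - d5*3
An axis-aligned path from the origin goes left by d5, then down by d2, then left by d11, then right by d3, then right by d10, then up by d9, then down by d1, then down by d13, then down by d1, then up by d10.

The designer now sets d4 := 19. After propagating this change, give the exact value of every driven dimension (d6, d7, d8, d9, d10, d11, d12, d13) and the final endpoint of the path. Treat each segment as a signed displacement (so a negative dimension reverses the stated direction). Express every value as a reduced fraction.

d6 = -36
d7 = 1
d8 = -21
d9 = 3/5
d10 = 44/5
d11 = 1/4
d12 = 176/5
d13 = -137/4
endpoint = (-129/20, 653/20)

Apply edit: d4 := 19
  d6 = 2 - d1*5 - d5 = -36
  d7 = d1/4 = 1
  d8 = d7*5 + d2*4 - d4*2 = -21
  d9 = d3/5 = 3/5
  d10 = d5/2 - d9/3 = 44/5
  d11 = d7/4 = 1/4
  d12 = d10*4 = 176/5
  d13 = d4 + d3/4 - d5*3 = -137/4
Walk from origin (0, 0):
  seg 1: left by d5 = 18 → (-18, 0)
  seg 2: down by d2 = 3 → (-18, -3)
  seg 3: left by d11 = 1/4 → (-73/4, -3)
  seg 4: right by d3 = 3 → (-61/4, -3)
  seg 5: right by d10 = 44/5 → (-129/20, -3)
  seg 6: up by d9 = 3/5 → (-129/20, -12/5)
  seg 7: down by d1 = 4 → (-129/20, -32/5)
  seg 8: down by d13 = -137/4 → (-129/20, 557/20)
  seg 9: down by d1 = 4 → (-129/20, 477/20)
  seg 10: up by d10 = 44/5 → (-129/20, 653/20)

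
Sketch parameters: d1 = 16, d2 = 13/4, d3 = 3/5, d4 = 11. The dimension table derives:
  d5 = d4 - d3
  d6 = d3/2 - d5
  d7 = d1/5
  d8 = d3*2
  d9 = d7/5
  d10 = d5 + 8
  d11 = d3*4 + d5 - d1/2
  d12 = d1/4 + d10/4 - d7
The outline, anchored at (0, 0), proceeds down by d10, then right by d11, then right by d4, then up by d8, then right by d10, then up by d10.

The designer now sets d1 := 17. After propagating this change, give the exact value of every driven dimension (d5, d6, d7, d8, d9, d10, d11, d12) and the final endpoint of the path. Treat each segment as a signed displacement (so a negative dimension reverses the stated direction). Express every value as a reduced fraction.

Apply edit: d1 := 17
  d5 = d4 - d3 = 52/5
  d6 = d3/2 - d5 = -101/10
  d7 = d1/5 = 17/5
  d8 = d3*2 = 6/5
  d9 = d7/5 = 17/25
  d10 = d5 + 8 = 92/5
  d11 = d3*4 + d5 - d1/2 = 43/10
  d12 = d1/4 + d10/4 - d7 = 109/20
Walk from origin (0, 0):
  seg 1: down by d10 = 92/5 → (0, -92/5)
  seg 2: right by d11 = 43/10 → (43/10, -92/5)
  seg 3: right by d4 = 11 → (153/10, -92/5)
  seg 4: up by d8 = 6/5 → (153/10, -86/5)
  seg 5: right by d10 = 92/5 → (337/10, -86/5)
  seg 6: up by d10 = 92/5 → (337/10, 6/5)

d5 = 52/5
d6 = -101/10
d7 = 17/5
d8 = 6/5
d9 = 17/25
d10 = 92/5
d11 = 43/10
d12 = 109/20
endpoint = (337/10, 6/5)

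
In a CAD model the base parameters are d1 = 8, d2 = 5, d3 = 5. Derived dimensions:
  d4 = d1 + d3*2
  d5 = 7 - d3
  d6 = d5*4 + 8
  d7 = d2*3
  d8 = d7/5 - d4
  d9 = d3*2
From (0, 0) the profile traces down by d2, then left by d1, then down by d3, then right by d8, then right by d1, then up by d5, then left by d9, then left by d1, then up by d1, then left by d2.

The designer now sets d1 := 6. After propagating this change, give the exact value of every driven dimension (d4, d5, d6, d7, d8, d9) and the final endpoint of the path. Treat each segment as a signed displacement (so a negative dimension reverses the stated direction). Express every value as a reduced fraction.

Apply edit: d1 := 6
  d4 = d1 + d3*2 = 16
  d5 = 7 - d3 = 2
  d6 = d5*4 + 8 = 16
  d7 = d2*3 = 15
  d8 = d7/5 - d4 = -13
  d9 = d3*2 = 10
Walk from origin (0, 0):
  seg 1: down by d2 = 5 → (0, -5)
  seg 2: left by d1 = 6 → (-6, -5)
  seg 3: down by d3 = 5 → (-6, -10)
  seg 4: right by d8 = -13 → (-19, -10)
  seg 5: right by d1 = 6 → (-13, -10)
  seg 6: up by d5 = 2 → (-13, -8)
  seg 7: left by d9 = 10 → (-23, -8)
  seg 8: left by d1 = 6 → (-29, -8)
  seg 9: up by d1 = 6 → (-29, -2)
  seg 10: left by d2 = 5 → (-34, -2)

d4 = 16
d5 = 2
d6 = 16
d7 = 15
d8 = -13
d9 = 10
endpoint = (-34, -2)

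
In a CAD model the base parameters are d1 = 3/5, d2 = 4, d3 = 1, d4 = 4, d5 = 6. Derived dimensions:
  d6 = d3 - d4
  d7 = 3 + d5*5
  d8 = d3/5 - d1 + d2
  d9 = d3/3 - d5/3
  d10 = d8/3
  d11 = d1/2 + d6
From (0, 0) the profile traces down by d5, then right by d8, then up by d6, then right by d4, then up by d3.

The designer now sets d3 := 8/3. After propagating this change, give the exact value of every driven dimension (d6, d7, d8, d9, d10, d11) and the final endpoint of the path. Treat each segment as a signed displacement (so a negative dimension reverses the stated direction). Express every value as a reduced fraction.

d6 = -4/3
d7 = 33
d8 = 59/15
d9 = -10/9
d10 = 59/45
d11 = -31/30
endpoint = (119/15, -14/3)

Apply edit: d3 := 8/3
  d6 = d3 - d4 = -4/3
  d7 = 3 + d5*5 = 33
  d8 = d3/5 - d1 + d2 = 59/15
  d9 = d3/3 - d5/3 = -10/9
  d10 = d8/3 = 59/45
  d11 = d1/2 + d6 = -31/30
Walk from origin (0, 0):
  seg 1: down by d5 = 6 → (0, -6)
  seg 2: right by d8 = 59/15 → (59/15, -6)
  seg 3: up by d6 = -4/3 → (59/15, -22/3)
  seg 4: right by d4 = 4 → (119/15, -22/3)
  seg 5: up by d3 = 8/3 → (119/15, -14/3)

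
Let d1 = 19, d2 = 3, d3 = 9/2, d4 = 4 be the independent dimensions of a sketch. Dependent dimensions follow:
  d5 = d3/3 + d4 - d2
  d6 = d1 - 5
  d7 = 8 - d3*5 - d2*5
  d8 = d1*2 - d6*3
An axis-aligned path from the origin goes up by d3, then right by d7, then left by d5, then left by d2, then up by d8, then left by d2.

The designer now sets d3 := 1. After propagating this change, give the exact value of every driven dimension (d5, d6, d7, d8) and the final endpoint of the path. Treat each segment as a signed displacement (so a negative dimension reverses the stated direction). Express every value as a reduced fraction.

Apply edit: d3 := 1
  d5 = d3/3 + d4 - d2 = 4/3
  d6 = d1 - 5 = 14
  d7 = 8 - d3*5 - d2*5 = -12
  d8 = d1*2 - d6*3 = -4
Walk from origin (0, 0):
  seg 1: up by d3 = 1 → (0, 1)
  seg 2: right by d7 = -12 → (-12, 1)
  seg 3: left by d5 = 4/3 → (-40/3, 1)
  seg 4: left by d2 = 3 → (-49/3, 1)
  seg 5: up by d8 = -4 → (-49/3, -3)
  seg 6: left by d2 = 3 → (-58/3, -3)

d5 = 4/3
d6 = 14
d7 = -12
d8 = -4
endpoint = (-58/3, -3)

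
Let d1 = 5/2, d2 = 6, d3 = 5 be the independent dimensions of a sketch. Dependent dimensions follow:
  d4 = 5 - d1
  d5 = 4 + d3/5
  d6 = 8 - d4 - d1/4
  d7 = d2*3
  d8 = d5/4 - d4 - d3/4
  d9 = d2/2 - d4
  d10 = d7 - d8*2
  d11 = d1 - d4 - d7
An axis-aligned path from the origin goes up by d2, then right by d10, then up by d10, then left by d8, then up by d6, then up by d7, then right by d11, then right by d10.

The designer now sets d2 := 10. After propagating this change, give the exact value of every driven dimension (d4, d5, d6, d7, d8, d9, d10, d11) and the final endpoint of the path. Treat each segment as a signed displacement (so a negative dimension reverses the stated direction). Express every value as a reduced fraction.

d4 = 5/2
d5 = 5
d6 = 39/8
d7 = 30
d8 = -5/2
d9 = 5/2
d10 = 35
d11 = -30
endpoint = (85/2, 639/8)

Apply edit: d2 := 10
  d4 = 5 - d1 = 5/2
  d5 = 4 + d3/5 = 5
  d6 = 8 - d4 - d1/4 = 39/8
  d7 = d2*3 = 30
  d8 = d5/4 - d4 - d3/4 = -5/2
  d9 = d2/2 - d4 = 5/2
  d10 = d7 - d8*2 = 35
  d11 = d1 - d4 - d7 = -30
Walk from origin (0, 0):
  seg 1: up by d2 = 10 → (0, 10)
  seg 2: right by d10 = 35 → (35, 10)
  seg 3: up by d10 = 35 → (35, 45)
  seg 4: left by d8 = -5/2 → (75/2, 45)
  seg 5: up by d6 = 39/8 → (75/2, 399/8)
  seg 6: up by d7 = 30 → (75/2, 639/8)
  seg 7: right by d11 = -30 → (15/2, 639/8)
  seg 8: right by d10 = 35 → (85/2, 639/8)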